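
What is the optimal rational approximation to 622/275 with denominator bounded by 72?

95/42

Expand x = 622/275 as a continued fraction with the Euclidean algorithm:
  622 = 2*275 + 72, so a_0 = 2.
  275 = 3*72 + 59, so a_1 = 3.
  72 = 1*59 + 13, so a_2 = 1.
  59 = 4*13 + 7, so a_3 = 4.
  13 = 1*7 + 6, so a_4 = 1.
  7 = 1*6 + 1, so a_5 = 1.
  6 = 6*1 + 0, so a_6 = 6.
so x = [2; 3, 1, 4, 1, 1, 6].
Convergents (p_i = a_i*p_{i-1} + p_{i-2}, q_i = a_i*q_{i-1} + q_{i-2} with p_{-2}=0, p_{-1}=1, q_{-2}=1, q_{-1}=0), until the denominator exceeds 72:
  i=0: a_0=2, p_0 = 2*1 + 0 = 2, q_0 = 2*0 + 1 = 1.
  i=1: a_1=3, p_1 = 3*2 + 1 = 7, q_1 = 3*1 + 0 = 3.
  i=2: a_2=1, p_2 = 1*7 + 2 = 9, q_2 = 1*3 + 1 = 4.
  i=3: a_3=4, p_3 = 4*9 + 7 = 43, q_3 = 4*4 + 3 = 19.
  i=4: a_4=1, p_4 = 1*43 + 9 = 52, q_4 = 1*19 + 4 = 23.
  i=5: a_5=1, p_5 = 1*52 + 43 = 95, q_5 = 1*23 + 19 = 42.
  i=6: a_6=6, p_6 = 6*95 + 52 = 622, q_6 = 6*42 + 23 = 275.
q_6 = 275 > 72, so the last convergent with denominator <= 72 is p_5/q_5 = 95/42.
The closest fraction with denominator <= 72 is either p_5/q_5 or the intermediate fraction (k*p_5 + p_4)/(k*q_5 + q_4) with the largest k >= 1 whose denominator stays <= 72; these approach x as k grows, and every other convergent or intermediate fraction in range is farther away.
Largest k: floor((72 - q_4)/q_5) = floor((72 - 23)/42) = 1.
That gives (1*95 + 52)/(1*42 + 23) = 147/65.
Compare the errors: |x - 95/42| = |622*42 - 95*275|/(275*42) = 1/11550, and |x - 147/65| = |622*65 - 147*275|/(275*65) = 5/17875.
Cross-multiplying, 1*17875 = 17875 < 57750 = 5*11550, so 1/11550 is smaller: the convergent 95/42 is closer to x than 147/65.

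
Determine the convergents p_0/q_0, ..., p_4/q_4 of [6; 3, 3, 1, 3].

6/1, 19/3, 63/10, 82/13, 309/49

Using the convergent recurrence p_i = a_i*p_{i-1} + p_{i-2}, q_i = a_i*q_{i-1} + q_{i-2} with p_{-2}=0, p_{-1}=1, q_{-2}=1, q_{-1}=0:
  i=0: a_0=6, p_0 = 6*1 + 0 = 6, q_0 = 6*0 + 1 = 1.
  i=1: a_1=3, p_1 = 3*6 + 1 = 19, q_1 = 3*1 + 0 = 3.
  i=2: a_2=3, p_2 = 3*19 + 6 = 63, q_2 = 3*3 + 1 = 10.
  i=3: a_3=1, p_3 = 1*63 + 19 = 82, q_3 = 1*10 + 3 = 13.
  i=4: a_4=3, p_4 = 3*82 + 63 = 309, q_4 = 3*13 + 10 = 49.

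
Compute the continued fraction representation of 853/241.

[3; 1, 1, 5, 1, 5, 3]

Run the Euclidean algorithm on 853 and 241; the successive quotients are the partial quotients a_0, a_1, ... (each step inverts the fractional part left over by the previous one):
  853 = 3*241 + 130, so a_0 = 3.
  241 = 1*130 + 111, so a_1 = 1.
  130 = 1*111 + 19, so a_2 = 1.
  111 = 5*19 + 16, so a_3 = 5.
  19 = 1*16 + 3, so a_4 = 1.
  16 = 5*3 + 1, so a_5 = 5.
  3 = 3*1 + 0, so a_6 = 3.
The remainder reaches 0 after 7 divisions, so the expansion has 7 partial quotients, read off in order.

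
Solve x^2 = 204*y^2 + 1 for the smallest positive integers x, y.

First expand sqrt(204) as a continued fraction. With x_i = (sqrt(204) + m_i)/d_i and (m_0, d_0) = (0, 1): a_0 = floor(sqrt(204)) = 14, since 14^2 = 196 <= 204 < 225 = 15^2.
Iterate m_{i+1} = d_i*a_i - m_i, d_{i+1} = (204 - m_{i+1}^2)/d_i, a_{i+1} = floor((a_0 + m_{i+1})/d_{i+1}):
  m_1 = 1*14 - 0 = 14, d_1 = (204 - 14^2)/1 = 8/1 = 8, a_1 = floor((14 + 14)/8) = 3.
  m_2 = 8*3 - 14 = 10, d_2 = (204 - 10^2)/8 = 104/8 = 13, a_2 = floor((14 + 10)/13) = 1.
  m_3 = 13*1 - 10 = 3, d_3 = (204 - 3^2)/13 = 195/13 = 15, a_3 = floor((14 + 3)/15) = 1.
  m_4 = 15*1 - 3 = 12, d_4 = (204 - 12^2)/15 = 60/15 = 4, a_4 = floor((14 + 12)/4) = 6.
  m_5 = 4*6 - 12 = 12, d_5 = (204 - 12^2)/4 = 60/4 = 15, a_5 = floor((14 + 12)/15) = 1.
  m_6 = 15*1 - 12 = 3, d_6 = (204 - 3^2)/15 = 195/15 = 13, a_6 = floor((14 + 3)/13) = 1.
  m_7 = 13*1 - 3 = 10, d_7 = (204 - 10^2)/13 = 104/13 = 8, a_7 = floor((14 + 10)/8) = 3.
  m_8 = 8*3 - 10 = 14, d_8 = (204 - 14^2)/8 = 8/8 = 1, a_8 = floor((14 + 14)/1) = 28.
  m_9 = 1*28 - 14 = 14, d_9 = (204 - 14^2)/1 = 8/1 = 8: (m_9, d_9) = (m_1, d_1) = (14, 8), so from here the quotients repeat a_1, ..., a_8; the period length is 8.
So sqrt(204) = [14; (3, 1, 1, 6, 1, 1, 3, 28)] with period length k = 8.
k is even, so the fundamental solution of x^2 - 204y^2 = 1 is (p_{k-1}, q_{k-1}) = (p_7, q_7); compute convergents through index 7.
Convergents (p_i = a_i*p_{i-1} + p_{i-2}, q_i = a_i*q_{i-1} + q_{i-2} with p_{-2}=0, p_{-1}=1, q_{-2}=1, q_{-1}=0):
  i=0: a_0=14, p_0 = 14*1 + 0 = 14, q_0 = 14*0 + 1 = 1.
  i=1: a_1=3, p_1 = 3*14 + 1 = 43, q_1 = 3*1 + 0 = 3.
  i=2: a_2=1, p_2 = 1*43 + 14 = 57, q_2 = 1*3 + 1 = 4.
  i=3: a_3=1, p_3 = 1*57 + 43 = 100, q_3 = 1*4 + 3 = 7.
  i=4: a_4=6, p_4 = 6*100 + 57 = 657, q_4 = 6*7 + 4 = 46.
  i=5: a_5=1, p_5 = 1*657 + 100 = 757, q_5 = 1*46 + 7 = 53.
  i=6: a_6=1, p_6 = 1*757 + 657 = 1414, q_6 = 1*53 + 46 = 99.
  i=7: a_7=3, p_7 = 3*1414 + 757 = 4999, q_7 = 3*99 + 53 = 350.
Check: 4999^2 - 204*350^2 = 24990001 - 24990000 = 1, so (x, y) = (4999, 350) solves the equation, and by the theorem it is the least positive solution.

(x, y) = (4999, 350)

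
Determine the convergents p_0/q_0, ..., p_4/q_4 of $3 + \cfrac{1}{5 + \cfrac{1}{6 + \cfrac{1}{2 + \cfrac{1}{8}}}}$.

3/1, 16/5, 99/31, 214/67, 1811/567

Using the convergent recurrence p_i = a_i*p_{i-1} + p_{i-2}, q_i = a_i*q_{i-1} + q_{i-2} with p_{-2}=0, p_{-1}=1, q_{-2}=1, q_{-1}=0:
  i=0: a_0=3, p_0 = 3*1 + 0 = 3, q_0 = 3*0 + 1 = 1.
  i=1: a_1=5, p_1 = 5*3 + 1 = 16, q_1 = 5*1 + 0 = 5.
  i=2: a_2=6, p_2 = 6*16 + 3 = 99, q_2 = 6*5 + 1 = 31.
  i=3: a_3=2, p_3 = 2*99 + 16 = 214, q_3 = 2*31 + 5 = 67.
  i=4: a_4=8, p_4 = 8*214 + 99 = 1811, q_4 = 8*67 + 31 = 567.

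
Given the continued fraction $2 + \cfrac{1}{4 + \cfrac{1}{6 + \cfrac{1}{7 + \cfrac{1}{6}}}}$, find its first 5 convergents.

Using the convergent recurrence p_i = a_i*p_{i-1} + p_{i-2}, q_i = a_i*q_{i-1} + q_{i-2} with p_{-2}=0, p_{-1}=1, q_{-2}=1, q_{-1}=0:
  i=0: a_0=2, p_0 = 2*1 + 0 = 2, q_0 = 2*0 + 1 = 1.
  i=1: a_1=4, p_1 = 4*2 + 1 = 9, q_1 = 4*1 + 0 = 4.
  i=2: a_2=6, p_2 = 6*9 + 2 = 56, q_2 = 6*4 + 1 = 25.
  i=3: a_3=7, p_3 = 7*56 + 9 = 401, q_3 = 7*25 + 4 = 179.
  i=4: a_4=6, p_4 = 6*401 + 56 = 2462, q_4 = 6*179 + 25 = 1099.

2/1, 9/4, 56/25, 401/179, 2462/1099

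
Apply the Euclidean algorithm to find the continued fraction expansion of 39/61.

Run the Euclidean algorithm on 39 and 61; the successive quotients are the partial quotients a_0, a_1, ... (each step inverts the fractional part left over by the previous one):
  39 = 0*61 + 39, so a_0 = 0.
  61 = 1*39 + 22, so a_1 = 1.
  39 = 1*22 + 17, so a_2 = 1.
  22 = 1*17 + 5, so a_3 = 1.
  17 = 3*5 + 2, so a_4 = 3.
  5 = 2*2 + 1, so a_5 = 2.
  2 = 2*1 + 0, so a_6 = 2.
The remainder reaches 0 after 7 divisions, so the expansion has 7 partial quotients, read off in order.

[0; 1, 1, 1, 3, 2, 2]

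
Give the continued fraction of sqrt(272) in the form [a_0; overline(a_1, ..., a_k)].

Write x_i = (sqrt(272) + m_i)/d_i with (m_0, d_0) = (0, 1). a_0 = floor(sqrt(272)) = 16, since 16^2 = 256 <= 272 < 289 = 17^2.
Iterate m_{i+1} = d_i*a_i - m_i, d_{i+1} = (272 - m_{i+1}^2)/d_i, a_{i+1} = floor((a_0 + m_{i+1})/d_{i+1}):
  m_1 = 1*16 - 0 = 16, d_1 = (272 - 16^2)/1 = 16/1 = 16, a_1 = floor((16 + 16)/16) = 2.
  m_2 = 16*2 - 16 = 16, d_2 = (272 - 16^2)/16 = 16/16 = 1, a_2 = floor((16 + 16)/1) = 32.
  m_3 = 1*32 - 16 = 16, d_3 = (272 - 16^2)/1 = 16/1 = 16: (m_3, d_3) = (m_1, d_1) = (16, 16), so from here the quotients repeat a_1, a_2; the period length is 2.
Hence the expansion of sqrt(272) is a_0 = 16 followed by the repeating block 2, 32 (period 2).

[16; overline(2, 32)]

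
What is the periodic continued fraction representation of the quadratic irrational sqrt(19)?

Write x_i = (sqrt(19) + m_i)/d_i with (m_0, d_0) = (0, 1). a_0 = floor(sqrt(19)) = 4, since 4^2 = 16 <= 19 < 25 = 5^2.
Iterate m_{i+1} = d_i*a_i - m_i, d_{i+1} = (19 - m_{i+1}^2)/d_i, a_{i+1} = floor((a_0 + m_{i+1})/d_{i+1}):
  m_1 = 1*4 - 0 = 4, d_1 = (19 - 4^2)/1 = 3/1 = 3, a_1 = floor((4 + 4)/3) = 2.
  m_2 = 3*2 - 4 = 2, d_2 = (19 - 2^2)/3 = 15/3 = 5, a_2 = floor((4 + 2)/5) = 1.
  m_3 = 5*1 - 2 = 3, d_3 = (19 - 3^2)/5 = 10/5 = 2, a_3 = floor((4 + 3)/2) = 3.
  m_4 = 2*3 - 3 = 3, d_4 = (19 - 3^2)/2 = 10/2 = 5, a_4 = floor((4 + 3)/5) = 1.
  m_5 = 5*1 - 3 = 2, d_5 = (19 - 2^2)/5 = 15/5 = 3, a_5 = floor((4 + 2)/3) = 2.
  m_6 = 3*2 - 2 = 4, d_6 = (19 - 4^2)/3 = 3/3 = 1, a_6 = floor((4 + 4)/1) = 8.
  m_7 = 1*8 - 4 = 4, d_7 = (19 - 4^2)/1 = 3/1 = 3: (m_7, d_7) = (m_1, d_1) = (4, 3), so from here the quotients repeat a_1, ..., a_6; the period length is 6.
Hence the expansion of sqrt(19) is a_0 = 4 followed by the repeating block 2, 1, 3, 1, 2, 8 (period 6).

[4; (2, 1, 3, 1, 2, 8)]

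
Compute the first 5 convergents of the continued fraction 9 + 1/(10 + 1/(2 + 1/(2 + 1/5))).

9/1, 91/10, 191/21, 473/52, 2556/281

Using the convergent recurrence p_i = a_i*p_{i-1} + p_{i-2}, q_i = a_i*q_{i-1} + q_{i-2} with p_{-2}=0, p_{-1}=1, q_{-2}=1, q_{-1}=0:
  i=0: a_0=9, p_0 = 9*1 + 0 = 9, q_0 = 9*0 + 1 = 1.
  i=1: a_1=10, p_1 = 10*9 + 1 = 91, q_1 = 10*1 + 0 = 10.
  i=2: a_2=2, p_2 = 2*91 + 9 = 191, q_2 = 2*10 + 1 = 21.
  i=3: a_3=2, p_3 = 2*191 + 91 = 473, q_3 = 2*21 + 10 = 52.
  i=4: a_4=5, p_4 = 5*473 + 191 = 2556, q_4 = 5*52 + 21 = 281.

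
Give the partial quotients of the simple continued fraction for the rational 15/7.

[2; 7]

Run the Euclidean algorithm on 15 and 7; the successive quotients are the partial quotients a_0, a_1, ... (each step inverts the fractional part left over by the previous one):
  15 = 2*7 + 1, so a_0 = 2.
  7 = 7*1 + 0, so a_1 = 7.
The remainder reaches 0 after 2 divisions, so the expansion has 2 partial quotients, read off in order.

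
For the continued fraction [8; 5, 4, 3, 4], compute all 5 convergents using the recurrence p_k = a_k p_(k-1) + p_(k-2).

Using the convergent recurrence p_i = a_i*p_{i-1} + p_{i-2}, q_i = a_i*q_{i-1} + q_{i-2} with p_{-2}=0, p_{-1}=1, q_{-2}=1, q_{-1}=0:
  i=0: a_0=8, p_0 = 8*1 + 0 = 8, q_0 = 8*0 + 1 = 1.
  i=1: a_1=5, p_1 = 5*8 + 1 = 41, q_1 = 5*1 + 0 = 5.
  i=2: a_2=4, p_2 = 4*41 + 8 = 172, q_2 = 4*5 + 1 = 21.
  i=3: a_3=3, p_3 = 3*172 + 41 = 557, q_3 = 3*21 + 5 = 68.
  i=4: a_4=4, p_4 = 4*557 + 172 = 2400, q_4 = 4*68 + 21 = 293.

8/1, 41/5, 172/21, 557/68, 2400/293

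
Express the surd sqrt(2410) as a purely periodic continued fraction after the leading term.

[49; (10, 1, 8, 1, 10, 98)]

Write x_i = (sqrt(2410) + m_i)/d_i with (m_0, d_0) = (0, 1). a_0 = floor(sqrt(2410)) = 49, since 49^2 = 2401 <= 2410 < 2500 = 50^2.
Iterate m_{i+1} = d_i*a_i - m_i, d_{i+1} = (2410 - m_{i+1}^2)/d_i, a_{i+1} = floor((a_0 + m_{i+1})/d_{i+1}):
  m_1 = 1*49 - 0 = 49, d_1 = (2410 - 49^2)/1 = 9/1 = 9, a_1 = floor((49 + 49)/9) = 10.
  m_2 = 9*10 - 49 = 41, d_2 = (2410 - 41^2)/9 = 729/9 = 81, a_2 = floor((49 + 41)/81) = 1.
  m_3 = 81*1 - 41 = 40, d_3 = (2410 - 40^2)/81 = 810/81 = 10, a_3 = floor((49 + 40)/10) = 8.
  m_4 = 10*8 - 40 = 40, d_4 = (2410 - 40^2)/10 = 810/10 = 81, a_4 = floor((49 + 40)/81) = 1.
  m_5 = 81*1 - 40 = 41, d_5 = (2410 - 41^2)/81 = 729/81 = 9, a_5 = floor((49 + 41)/9) = 10.
  m_6 = 9*10 - 41 = 49, d_6 = (2410 - 49^2)/9 = 9/9 = 1, a_6 = floor((49 + 49)/1) = 98.
  m_7 = 1*98 - 49 = 49, d_7 = (2410 - 49^2)/1 = 9/1 = 9: (m_7, d_7) = (m_1, d_1) = (49, 9), so from here the quotients repeat a_1, ..., a_6; the period length is 6.
Hence the expansion of sqrt(2410) is a_0 = 49 followed by the repeating block 10, 1, 8, 1, 10, 98 (period 6).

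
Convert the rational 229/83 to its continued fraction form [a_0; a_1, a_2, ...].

Run the Euclidean algorithm on 229 and 83; the successive quotients are the partial quotients a_0, a_1, ... (each step inverts the fractional part left over by the previous one):
  229 = 2*83 + 63, so a_0 = 2.
  83 = 1*63 + 20, so a_1 = 1.
  63 = 3*20 + 3, so a_2 = 3.
  20 = 6*3 + 2, so a_3 = 6.
  3 = 1*2 + 1, so a_4 = 1.
  2 = 2*1 + 0, so a_5 = 2.
The remainder reaches 0 after 6 divisions, so the expansion has 6 partial quotients, read off in order.

[2; 1, 3, 6, 1, 2]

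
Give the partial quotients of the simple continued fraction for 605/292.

Run the Euclidean algorithm on 605 and 292; the successive quotients are the partial quotients a_0, a_1, ... (each step inverts the fractional part left over by the previous one):
  605 = 2*292 + 21, so a_0 = 2.
  292 = 13*21 + 19, so a_1 = 13.
  21 = 1*19 + 2, so a_2 = 1.
  19 = 9*2 + 1, so a_3 = 9.
  2 = 2*1 + 0, so a_4 = 2.
The remainder reaches 0 after 5 divisions, so the expansion has 5 partial quotients, read off in order.

[2; 13, 1, 9, 2]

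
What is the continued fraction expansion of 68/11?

Run the Euclidean algorithm on 68 and 11; the successive quotients are the partial quotients a_0, a_1, ... (each step inverts the fractional part left over by the previous one):
  68 = 6*11 + 2, so a_0 = 6.
  11 = 5*2 + 1, so a_1 = 5.
  2 = 2*1 + 0, so a_2 = 2.
The remainder reaches 0 after 3 divisions, so the expansion has 3 partial quotients, read off in order.

[6; 5, 2]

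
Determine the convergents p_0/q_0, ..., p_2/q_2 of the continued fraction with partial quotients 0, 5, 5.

0/1, 1/5, 5/26

Using the convergent recurrence p_i = a_i*p_{i-1} + p_{i-2}, q_i = a_i*q_{i-1} + q_{i-2} with p_{-2}=0, p_{-1}=1, q_{-2}=1, q_{-1}=0:
  i=0: a_0=0, p_0 = 0*1 + 0 = 0, q_0 = 0*0 + 1 = 1.
  i=1: a_1=5, p_1 = 5*0 + 1 = 1, q_1 = 5*1 + 0 = 5.
  i=2: a_2=5, p_2 = 5*1 + 0 = 5, q_2 = 5*5 + 1 = 26.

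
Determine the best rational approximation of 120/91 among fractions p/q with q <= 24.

29/22

Expand x = 120/91 as a continued fraction with the Euclidean algorithm:
  120 = 1*91 + 29, so a_0 = 1.
  91 = 3*29 + 4, so a_1 = 3.
  29 = 7*4 + 1, so a_2 = 7.
  4 = 4*1 + 0, so a_3 = 4.
so x = [1; 3, 7, 4].
Convergents (p_i = a_i*p_{i-1} + p_{i-2}, q_i = a_i*q_{i-1} + q_{i-2} with p_{-2}=0, p_{-1}=1, q_{-2}=1, q_{-1}=0), until the denominator exceeds 24:
  i=0: a_0=1, p_0 = 1*1 + 0 = 1, q_0 = 1*0 + 1 = 1.
  i=1: a_1=3, p_1 = 3*1 + 1 = 4, q_1 = 3*1 + 0 = 3.
  i=2: a_2=7, p_2 = 7*4 + 1 = 29, q_2 = 7*3 + 1 = 22.
  i=3: a_3=4, p_3 = 4*29 + 4 = 120, q_3 = 4*22 + 3 = 91.
q_3 = 91 > 24, so the last convergent with denominator <= 24 is p_2/q_2 = 29/22.
The closest fraction with denominator <= 24 is either p_2/q_2 or the intermediate fraction (k*p_2 + p_1)/(k*q_2 + q_1) with the largest k >= 1 whose denominator stays <= 24; these approach x as k grows, and every other convergent or intermediate fraction in range is farther away.
Largest k: floor((24 - q_1)/q_2) = floor((24 - 3)/22) = 0.
Since k = 0, no intermediate fraction beyond p_2/q_2 has denominator <= 24, so the convergent 29/22 is the closest (its error is |120*22 - 29*91|/(91*22) = 1/2002).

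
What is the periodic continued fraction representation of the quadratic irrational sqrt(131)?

[11; (2, 4, 11, 4, 2, 22)]

Write x_i = (sqrt(131) + m_i)/d_i with (m_0, d_0) = (0, 1). a_0 = floor(sqrt(131)) = 11, since 11^2 = 121 <= 131 < 144 = 12^2.
Iterate m_{i+1} = d_i*a_i - m_i, d_{i+1} = (131 - m_{i+1}^2)/d_i, a_{i+1} = floor((a_0 + m_{i+1})/d_{i+1}):
  m_1 = 1*11 - 0 = 11, d_1 = (131 - 11^2)/1 = 10/1 = 10, a_1 = floor((11 + 11)/10) = 2.
  m_2 = 10*2 - 11 = 9, d_2 = (131 - 9^2)/10 = 50/10 = 5, a_2 = floor((11 + 9)/5) = 4.
  m_3 = 5*4 - 9 = 11, d_3 = (131 - 11^2)/5 = 10/5 = 2, a_3 = floor((11 + 11)/2) = 11.
  m_4 = 2*11 - 11 = 11, d_4 = (131 - 11^2)/2 = 10/2 = 5, a_4 = floor((11 + 11)/5) = 4.
  m_5 = 5*4 - 11 = 9, d_5 = (131 - 9^2)/5 = 50/5 = 10, a_5 = floor((11 + 9)/10) = 2.
  m_6 = 10*2 - 9 = 11, d_6 = (131 - 11^2)/10 = 10/10 = 1, a_6 = floor((11 + 11)/1) = 22.
  m_7 = 1*22 - 11 = 11, d_7 = (131 - 11^2)/1 = 10/1 = 10: (m_7, d_7) = (m_1, d_1) = (11, 10), so from here the quotients repeat a_1, ..., a_6; the period length is 6.
Hence the expansion of sqrt(131) is a_0 = 11 followed by the repeating block 2, 4, 11, 4, 2, 22 (period 6).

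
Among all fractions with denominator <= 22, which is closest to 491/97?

Expand x = 491/97 as a continued fraction with the Euclidean algorithm:
  491 = 5*97 + 6, so a_0 = 5.
  97 = 16*6 + 1, so a_1 = 16.
  6 = 6*1 + 0, so a_2 = 6.
so x = [5; 16, 6].
Convergents (p_i = a_i*p_{i-1} + p_{i-2}, q_i = a_i*q_{i-1} + q_{i-2} with p_{-2}=0, p_{-1}=1, q_{-2}=1, q_{-1}=0), until the denominator exceeds 22:
  i=0: a_0=5, p_0 = 5*1 + 0 = 5, q_0 = 5*0 + 1 = 1.
  i=1: a_1=16, p_1 = 16*5 + 1 = 81, q_1 = 16*1 + 0 = 16.
  i=2: a_2=6, p_2 = 6*81 + 5 = 491, q_2 = 6*16 + 1 = 97.
q_2 = 97 > 22, so the last convergent with denominator <= 22 is p_1/q_1 = 81/16.
The closest fraction with denominator <= 22 is either p_1/q_1 or the intermediate fraction (k*p_1 + p_0)/(k*q_1 + q_0) with the largest k >= 1 whose denominator stays <= 22; these approach x as k grows, and every other convergent or intermediate fraction in range is farther away.
Largest k: floor((22 - q_0)/q_1) = floor((22 - 1)/16) = 1.
That gives (1*81 + 5)/(1*16 + 1) = 86/17.
Compare the errors: |x - 81/16| = |491*16 - 81*97|/(97*16) = 1/1552, and |x - 86/17| = |491*17 - 86*97|/(97*17) = 5/1649.
Cross-multiplying, 1*1649 = 1649 < 7760 = 5*1552, so 1/1552 is smaller: the convergent 81/16 is closer to x than 86/17.

81/16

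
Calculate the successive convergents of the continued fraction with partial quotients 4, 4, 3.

4/1, 17/4, 55/13

Using the convergent recurrence p_i = a_i*p_{i-1} + p_{i-2}, q_i = a_i*q_{i-1} + q_{i-2} with p_{-2}=0, p_{-1}=1, q_{-2}=1, q_{-1}=0:
  i=0: a_0=4, p_0 = 4*1 + 0 = 4, q_0 = 4*0 + 1 = 1.
  i=1: a_1=4, p_1 = 4*4 + 1 = 17, q_1 = 4*1 + 0 = 4.
  i=2: a_2=3, p_2 = 3*17 + 4 = 55, q_2 = 3*4 + 1 = 13.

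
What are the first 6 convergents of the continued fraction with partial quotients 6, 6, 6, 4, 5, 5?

Using the convergent recurrence p_i = a_i*p_{i-1} + p_{i-2}, q_i = a_i*q_{i-1} + q_{i-2} with p_{-2}=0, p_{-1}=1, q_{-2}=1, q_{-1}=0:
  i=0: a_0=6, p_0 = 6*1 + 0 = 6, q_0 = 6*0 + 1 = 1.
  i=1: a_1=6, p_1 = 6*6 + 1 = 37, q_1 = 6*1 + 0 = 6.
  i=2: a_2=6, p_2 = 6*37 + 6 = 228, q_2 = 6*6 + 1 = 37.
  i=3: a_3=4, p_3 = 4*228 + 37 = 949, q_3 = 4*37 + 6 = 154.
  i=4: a_4=5, p_4 = 5*949 + 228 = 4973, q_4 = 5*154 + 37 = 807.
  i=5: a_5=5, p_5 = 5*4973 + 949 = 25814, q_5 = 5*807 + 154 = 4189.

6/1, 37/6, 228/37, 949/154, 4973/807, 25814/4189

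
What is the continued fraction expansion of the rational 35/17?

Run the Euclidean algorithm on 35 and 17; the successive quotients are the partial quotients a_0, a_1, ... (each step inverts the fractional part left over by the previous one):
  35 = 2*17 + 1, so a_0 = 2.
  17 = 17*1 + 0, so a_1 = 17.
The remainder reaches 0 after 2 divisions, so the expansion has 2 partial quotients, read off in order.

[2; 17]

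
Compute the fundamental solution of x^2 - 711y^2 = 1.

First expand sqrt(711) as a continued fraction. With x_i = (sqrt(711) + m_i)/d_i and (m_0, d_0) = (0, 1): a_0 = floor(sqrt(711)) = 26, since 26^2 = 676 <= 711 < 729 = 27^2.
Iterate m_{i+1} = d_i*a_i - m_i, d_{i+1} = (711 - m_{i+1}^2)/d_i, a_{i+1} = floor((a_0 + m_{i+1})/d_{i+1}):
  m_1 = 1*26 - 0 = 26, d_1 = (711 - 26^2)/1 = 35/1 = 35, a_1 = floor((26 + 26)/35) = 1.
  m_2 = 35*1 - 26 = 9, d_2 = (711 - 9^2)/35 = 630/35 = 18, a_2 = floor((26 + 9)/18) = 1.
  m_3 = 18*1 - 9 = 9, d_3 = (711 - 9^2)/18 = 630/18 = 35, a_3 = floor((26 + 9)/35) = 1.
  m_4 = 35*1 - 9 = 26, d_4 = (711 - 26^2)/35 = 35/35 = 1, a_4 = floor((26 + 26)/1) = 52.
  m_5 = 1*52 - 26 = 26, d_5 = (711 - 26^2)/1 = 35/1 = 35: (m_5, d_5) = (m_1, d_1) = (26, 35), so from here the quotients repeat a_1, ..., a_4; the period length is 4.
So sqrt(711) = [26; (1, 1, 1, 52)] with period length k = 4.
k is even, so the fundamental solution of x^2 - 711y^2 = 1 is (p_{k-1}, q_{k-1}) = (p_3, q_3); compute convergents through index 3.
Convergents (p_i = a_i*p_{i-1} + p_{i-2}, q_i = a_i*q_{i-1} + q_{i-2} with p_{-2}=0, p_{-1}=1, q_{-2}=1, q_{-1}=0):
  i=0: a_0=26, p_0 = 26*1 + 0 = 26, q_0 = 26*0 + 1 = 1.
  i=1: a_1=1, p_1 = 1*26 + 1 = 27, q_1 = 1*1 + 0 = 1.
  i=2: a_2=1, p_2 = 1*27 + 26 = 53, q_2 = 1*1 + 1 = 2.
  i=3: a_3=1, p_3 = 1*53 + 27 = 80, q_3 = 1*2 + 1 = 3.
Check: 80^2 - 711*3^2 = 6400 - 6399 = 1, so (x, y) = (80, 3) solves the equation, and by the theorem it is the least positive solution.

(x, y) = (80, 3)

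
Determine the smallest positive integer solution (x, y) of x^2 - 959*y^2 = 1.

(x, y) = (960, 31)

First expand sqrt(959) as a continued fraction. With x_i = (sqrt(959) + m_i)/d_i and (m_0, d_0) = (0, 1): a_0 = floor(sqrt(959)) = 30, since 30^2 = 900 <= 959 < 961 = 31^2.
Iterate m_{i+1} = d_i*a_i - m_i, d_{i+1} = (959 - m_{i+1}^2)/d_i, a_{i+1} = floor((a_0 + m_{i+1})/d_{i+1}):
  m_1 = 1*30 - 0 = 30, d_1 = (959 - 30^2)/1 = 59/1 = 59, a_1 = floor((30 + 30)/59) = 1.
  m_2 = 59*1 - 30 = 29, d_2 = (959 - 29^2)/59 = 118/59 = 2, a_2 = floor((30 + 29)/2) = 29.
  m_3 = 2*29 - 29 = 29, d_3 = (959 - 29^2)/2 = 118/2 = 59, a_3 = floor((30 + 29)/59) = 1.
  m_4 = 59*1 - 29 = 30, d_4 = (959 - 30^2)/59 = 59/59 = 1, a_4 = floor((30 + 30)/1) = 60.
  m_5 = 1*60 - 30 = 30, d_5 = (959 - 30^2)/1 = 59/1 = 59: (m_5, d_5) = (m_1, d_1) = (30, 59), so from here the quotients repeat a_1, ..., a_4; the period length is 4.
So sqrt(959) = [30; (1, 29, 1, 60)] with period length k = 4.
k is even, so the fundamental solution of x^2 - 959y^2 = 1 is (p_{k-1}, q_{k-1}) = (p_3, q_3); compute convergents through index 3.
Convergents (p_i = a_i*p_{i-1} + p_{i-2}, q_i = a_i*q_{i-1} + q_{i-2} with p_{-2}=0, p_{-1}=1, q_{-2}=1, q_{-1}=0):
  i=0: a_0=30, p_0 = 30*1 + 0 = 30, q_0 = 30*0 + 1 = 1.
  i=1: a_1=1, p_1 = 1*30 + 1 = 31, q_1 = 1*1 + 0 = 1.
  i=2: a_2=29, p_2 = 29*31 + 30 = 929, q_2 = 29*1 + 1 = 30.
  i=3: a_3=1, p_3 = 1*929 + 31 = 960, q_3 = 1*30 + 1 = 31.
Check: 960^2 - 959*31^2 = 921600 - 921599 = 1, so (x, y) = (960, 31) solves the equation, and by the theorem it is the least positive solution.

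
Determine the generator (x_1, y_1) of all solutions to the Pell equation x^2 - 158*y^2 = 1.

(x, y) = (7743, 616)

First expand sqrt(158) as a continued fraction. With x_i = (sqrt(158) + m_i)/d_i and (m_0, d_0) = (0, 1): a_0 = floor(sqrt(158)) = 12, since 12^2 = 144 <= 158 < 169 = 13^2.
Iterate m_{i+1} = d_i*a_i - m_i, d_{i+1} = (158 - m_{i+1}^2)/d_i, a_{i+1} = floor((a_0 + m_{i+1})/d_{i+1}):
  m_1 = 1*12 - 0 = 12, d_1 = (158 - 12^2)/1 = 14/1 = 14, a_1 = floor((12 + 12)/14) = 1.
  m_2 = 14*1 - 12 = 2, d_2 = (158 - 2^2)/14 = 154/14 = 11, a_2 = floor((12 + 2)/11) = 1.
  m_3 = 11*1 - 2 = 9, d_3 = (158 - 9^2)/11 = 77/11 = 7, a_3 = floor((12 + 9)/7) = 3.
  m_4 = 7*3 - 9 = 12, d_4 = (158 - 12^2)/7 = 14/7 = 2, a_4 = floor((12 + 12)/2) = 12.
  m_5 = 2*12 - 12 = 12, d_5 = (158 - 12^2)/2 = 14/2 = 7, a_5 = floor((12 + 12)/7) = 3.
  m_6 = 7*3 - 12 = 9, d_6 = (158 - 9^2)/7 = 77/7 = 11, a_6 = floor((12 + 9)/11) = 1.
  m_7 = 11*1 - 9 = 2, d_7 = (158 - 2^2)/11 = 154/11 = 14, a_7 = floor((12 + 2)/14) = 1.
  m_8 = 14*1 - 2 = 12, d_8 = (158 - 12^2)/14 = 14/14 = 1, a_8 = floor((12 + 12)/1) = 24.
  m_9 = 1*24 - 12 = 12, d_9 = (158 - 12^2)/1 = 14/1 = 14: (m_9, d_9) = (m_1, d_1) = (12, 14), so from here the quotients repeat a_1, ..., a_8; the period length is 8.
So sqrt(158) = [12; (1, 1, 3, 12, 3, 1, 1, 24)] with period length k = 8.
k is even, so the fundamental solution of x^2 - 158y^2 = 1 is (p_{k-1}, q_{k-1}) = (p_7, q_7); compute convergents through index 7.
Convergents (p_i = a_i*p_{i-1} + p_{i-2}, q_i = a_i*q_{i-1} + q_{i-2} with p_{-2}=0, p_{-1}=1, q_{-2}=1, q_{-1}=0):
  i=0: a_0=12, p_0 = 12*1 + 0 = 12, q_0 = 12*0 + 1 = 1.
  i=1: a_1=1, p_1 = 1*12 + 1 = 13, q_1 = 1*1 + 0 = 1.
  i=2: a_2=1, p_2 = 1*13 + 12 = 25, q_2 = 1*1 + 1 = 2.
  i=3: a_3=3, p_3 = 3*25 + 13 = 88, q_3 = 3*2 + 1 = 7.
  i=4: a_4=12, p_4 = 12*88 + 25 = 1081, q_4 = 12*7 + 2 = 86.
  i=5: a_5=3, p_5 = 3*1081 + 88 = 3331, q_5 = 3*86 + 7 = 265.
  i=6: a_6=1, p_6 = 1*3331 + 1081 = 4412, q_6 = 1*265 + 86 = 351.
  i=7: a_7=1, p_7 = 1*4412 + 3331 = 7743, q_7 = 1*351 + 265 = 616.
Check: 7743^2 - 158*616^2 = 59954049 - 59954048 = 1, so (x, y) = (7743, 616) solves the equation, and by the theorem it is the least positive solution.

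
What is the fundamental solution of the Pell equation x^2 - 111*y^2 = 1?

(x, y) = (295, 28)

First expand sqrt(111) as a continued fraction. With x_i = (sqrt(111) + m_i)/d_i and (m_0, d_0) = (0, 1): a_0 = floor(sqrt(111)) = 10, since 10^2 = 100 <= 111 < 121 = 11^2.
Iterate m_{i+1} = d_i*a_i - m_i, d_{i+1} = (111 - m_{i+1}^2)/d_i, a_{i+1} = floor((a_0 + m_{i+1})/d_{i+1}):
  m_1 = 1*10 - 0 = 10, d_1 = (111 - 10^2)/1 = 11/1 = 11, a_1 = floor((10 + 10)/11) = 1.
  m_2 = 11*1 - 10 = 1, d_2 = (111 - 1^2)/11 = 110/11 = 10, a_2 = floor((10 + 1)/10) = 1.
  m_3 = 10*1 - 1 = 9, d_3 = (111 - 9^2)/10 = 30/10 = 3, a_3 = floor((10 + 9)/3) = 6.
  m_4 = 3*6 - 9 = 9, d_4 = (111 - 9^2)/3 = 30/3 = 10, a_4 = floor((10 + 9)/10) = 1.
  m_5 = 10*1 - 9 = 1, d_5 = (111 - 1^2)/10 = 110/10 = 11, a_5 = floor((10 + 1)/11) = 1.
  m_6 = 11*1 - 1 = 10, d_6 = (111 - 10^2)/11 = 11/11 = 1, a_6 = floor((10 + 10)/1) = 20.
  m_7 = 1*20 - 10 = 10, d_7 = (111 - 10^2)/1 = 11/1 = 11: (m_7, d_7) = (m_1, d_1) = (10, 11), so from here the quotients repeat a_1, ..., a_6; the period length is 6.
So sqrt(111) = [10; (1, 1, 6, 1, 1, 20)] with period length k = 6.
k is even, so the fundamental solution of x^2 - 111y^2 = 1 is (p_{k-1}, q_{k-1}) = (p_5, q_5); compute convergents through index 5.
Convergents (p_i = a_i*p_{i-1} + p_{i-2}, q_i = a_i*q_{i-1} + q_{i-2} with p_{-2}=0, p_{-1}=1, q_{-2}=1, q_{-1}=0):
  i=0: a_0=10, p_0 = 10*1 + 0 = 10, q_0 = 10*0 + 1 = 1.
  i=1: a_1=1, p_1 = 1*10 + 1 = 11, q_1 = 1*1 + 0 = 1.
  i=2: a_2=1, p_2 = 1*11 + 10 = 21, q_2 = 1*1 + 1 = 2.
  i=3: a_3=6, p_3 = 6*21 + 11 = 137, q_3 = 6*2 + 1 = 13.
  i=4: a_4=1, p_4 = 1*137 + 21 = 158, q_4 = 1*13 + 2 = 15.
  i=5: a_5=1, p_5 = 1*158 + 137 = 295, q_5 = 1*15 + 13 = 28.
Check: 295^2 - 111*28^2 = 87025 - 87024 = 1, so (x, y) = (295, 28) solves the equation, and by the theorem it is the least positive solution.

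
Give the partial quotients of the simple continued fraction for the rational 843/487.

Run the Euclidean algorithm on 843 and 487; the successive quotients are the partial quotients a_0, a_1, ... (each step inverts the fractional part left over by the previous one):
  843 = 1*487 + 356, so a_0 = 1.
  487 = 1*356 + 131, so a_1 = 1.
  356 = 2*131 + 94, so a_2 = 2.
  131 = 1*94 + 37, so a_3 = 1.
  94 = 2*37 + 20, so a_4 = 2.
  37 = 1*20 + 17, so a_5 = 1.
  20 = 1*17 + 3, so a_6 = 1.
  17 = 5*3 + 2, so a_7 = 5.
  3 = 1*2 + 1, so a_8 = 1.
  2 = 2*1 + 0, so a_9 = 2.
The remainder reaches 0 after 10 divisions, so the expansion has 10 partial quotients, read off in order.

[1; 1, 2, 1, 2, 1, 1, 5, 1, 2]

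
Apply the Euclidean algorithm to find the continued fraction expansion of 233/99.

Run the Euclidean algorithm on 233 and 99; the successive quotients are the partial quotients a_0, a_1, ... (each step inverts the fractional part left over by the previous one):
  233 = 2*99 + 35, so a_0 = 2.
  99 = 2*35 + 29, so a_1 = 2.
  35 = 1*29 + 6, so a_2 = 1.
  29 = 4*6 + 5, so a_3 = 4.
  6 = 1*5 + 1, so a_4 = 1.
  5 = 5*1 + 0, so a_5 = 5.
The remainder reaches 0 after 6 divisions, so the expansion has 6 partial quotients, read off in order.

[2; 2, 1, 4, 1, 5]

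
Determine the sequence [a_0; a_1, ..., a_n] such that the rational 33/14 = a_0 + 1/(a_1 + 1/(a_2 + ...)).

Run the Euclidean algorithm on 33 and 14; the successive quotients are the partial quotients a_0, a_1, ... (each step inverts the fractional part left over by the previous one):
  33 = 2*14 + 5, so a_0 = 2.
  14 = 2*5 + 4, so a_1 = 2.
  5 = 1*4 + 1, so a_2 = 1.
  4 = 4*1 + 0, so a_3 = 4.
The remainder reaches 0 after 4 divisions, so the expansion has 4 partial quotients, read off in order.

[2; 2, 1, 4]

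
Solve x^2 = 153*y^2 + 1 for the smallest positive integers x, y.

(x, y) = (2177, 176)

First expand sqrt(153) as a continued fraction. With x_i = (sqrt(153) + m_i)/d_i and (m_0, d_0) = (0, 1): a_0 = floor(sqrt(153)) = 12, since 12^2 = 144 <= 153 < 169 = 13^2.
Iterate m_{i+1} = d_i*a_i - m_i, d_{i+1} = (153 - m_{i+1}^2)/d_i, a_{i+1} = floor((a_0 + m_{i+1})/d_{i+1}):
  m_1 = 1*12 - 0 = 12, d_1 = (153 - 12^2)/1 = 9/1 = 9, a_1 = floor((12 + 12)/9) = 2.
  m_2 = 9*2 - 12 = 6, d_2 = (153 - 6^2)/9 = 117/9 = 13, a_2 = floor((12 + 6)/13) = 1.
  m_3 = 13*1 - 6 = 7, d_3 = (153 - 7^2)/13 = 104/13 = 8, a_3 = floor((12 + 7)/8) = 2.
  m_4 = 8*2 - 7 = 9, d_4 = (153 - 9^2)/8 = 72/8 = 9, a_4 = floor((12 + 9)/9) = 2.
  m_5 = 9*2 - 9 = 9, d_5 = (153 - 9^2)/9 = 72/9 = 8, a_5 = floor((12 + 9)/8) = 2.
  m_6 = 8*2 - 9 = 7, d_6 = (153 - 7^2)/8 = 104/8 = 13, a_6 = floor((12 + 7)/13) = 1.
  m_7 = 13*1 - 7 = 6, d_7 = (153 - 6^2)/13 = 117/13 = 9, a_7 = floor((12 + 6)/9) = 2.
  m_8 = 9*2 - 6 = 12, d_8 = (153 - 12^2)/9 = 9/9 = 1, a_8 = floor((12 + 12)/1) = 24.
  m_9 = 1*24 - 12 = 12, d_9 = (153 - 12^2)/1 = 9/1 = 9: (m_9, d_9) = (m_1, d_1) = (12, 9), so from here the quotients repeat a_1, ..., a_8; the period length is 8.
So sqrt(153) = [12; (2, 1, 2, 2, 2, 1, 2, 24)] with period length k = 8.
k is even, so the fundamental solution of x^2 - 153y^2 = 1 is (p_{k-1}, q_{k-1}) = (p_7, q_7); compute convergents through index 7.
Convergents (p_i = a_i*p_{i-1} + p_{i-2}, q_i = a_i*q_{i-1} + q_{i-2} with p_{-2}=0, p_{-1}=1, q_{-2}=1, q_{-1}=0):
  i=0: a_0=12, p_0 = 12*1 + 0 = 12, q_0 = 12*0 + 1 = 1.
  i=1: a_1=2, p_1 = 2*12 + 1 = 25, q_1 = 2*1 + 0 = 2.
  i=2: a_2=1, p_2 = 1*25 + 12 = 37, q_2 = 1*2 + 1 = 3.
  i=3: a_3=2, p_3 = 2*37 + 25 = 99, q_3 = 2*3 + 2 = 8.
  i=4: a_4=2, p_4 = 2*99 + 37 = 235, q_4 = 2*8 + 3 = 19.
  i=5: a_5=2, p_5 = 2*235 + 99 = 569, q_5 = 2*19 + 8 = 46.
  i=6: a_6=1, p_6 = 1*569 + 235 = 804, q_6 = 1*46 + 19 = 65.
  i=7: a_7=2, p_7 = 2*804 + 569 = 2177, q_7 = 2*65 + 46 = 176.
Check: 2177^2 - 153*176^2 = 4739329 - 4739328 = 1, so (x, y) = (2177, 176) solves the equation, and by the theorem it is the least positive solution.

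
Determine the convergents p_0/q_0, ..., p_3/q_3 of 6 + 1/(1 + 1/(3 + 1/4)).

6/1, 7/1, 27/4, 115/17

Using the convergent recurrence p_i = a_i*p_{i-1} + p_{i-2}, q_i = a_i*q_{i-1} + q_{i-2} with p_{-2}=0, p_{-1}=1, q_{-2}=1, q_{-1}=0:
  i=0: a_0=6, p_0 = 6*1 + 0 = 6, q_0 = 6*0 + 1 = 1.
  i=1: a_1=1, p_1 = 1*6 + 1 = 7, q_1 = 1*1 + 0 = 1.
  i=2: a_2=3, p_2 = 3*7 + 6 = 27, q_2 = 3*1 + 1 = 4.
  i=3: a_3=4, p_3 = 4*27 + 7 = 115, q_3 = 4*4 + 1 = 17.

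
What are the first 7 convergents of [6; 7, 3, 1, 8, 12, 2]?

Using the convergent recurrence p_i = a_i*p_{i-1} + p_{i-2}, q_i = a_i*q_{i-1} + q_{i-2} with p_{-2}=0, p_{-1}=1, q_{-2}=1, q_{-1}=0:
  i=0: a_0=6, p_0 = 6*1 + 0 = 6, q_0 = 6*0 + 1 = 1.
  i=1: a_1=7, p_1 = 7*6 + 1 = 43, q_1 = 7*1 + 0 = 7.
  i=2: a_2=3, p_2 = 3*43 + 6 = 135, q_2 = 3*7 + 1 = 22.
  i=3: a_3=1, p_3 = 1*135 + 43 = 178, q_3 = 1*22 + 7 = 29.
  i=4: a_4=8, p_4 = 8*178 + 135 = 1559, q_4 = 8*29 + 22 = 254.
  i=5: a_5=12, p_5 = 12*1559 + 178 = 18886, q_5 = 12*254 + 29 = 3077.
  i=6: a_6=2, p_6 = 2*18886 + 1559 = 39331, q_6 = 2*3077 + 254 = 6408.

6/1, 43/7, 135/22, 178/29, 1559/254, 18886/3077, 39331/6408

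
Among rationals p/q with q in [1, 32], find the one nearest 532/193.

80/29

Expand x = 532/193 as a continued fraction with the Euclidean algorithm:
  532 = 2*193 + 146, so a_0 = 2.
  193 = 1*146 + 47, so a_1 = 1.
  146 = 3*47 + 5, so a_2 = 3.
  47 = 9*5 + 2, so a_3 = 9.
  5 = 2*2 + 1, so a_4 = 2.
  2 = 2*1 + 0, so a_5 = 2.
so x = [2; 1, 3, 9, 2, 2].
Convergents (p_i = a_i*p_{i-1} + p_{i-2}, q_i = a_i*q_{i-1} + q_{i-2} with p_{-2}=0, p_{-1}=1, q_{-2}=1, q_{-1}=0), until the denominator exceeds 32:
  i=0: a_0=2, p_0 = 2*1 + 0 = 2, q_0 = 2*0 + 1 = 1.
  i=1: a_1=1, p_1 = 1*2 + 1 = 3, q_1 = 1*1 + 0 = 1.
  i=2: a_2=3, p_2 = 3*3 + 2 = 11, q_2 = 3*1 + 1 = 4.
  i=3: a_3=9, p_3 = 9*11 + 3 = 102, q_3 = 9*4 + 1 = 37.
q_3 = 37 > 32, so the last convergent with denominator <= 32 is p_2/q_2 = 11/4.
The closest fraction with denominator <= 32 is either p_2/q_2 or the intermediate fraction (k*p_2 + p_1)/(k*q_2 + q_1) with the largest k >= 1 whose denominator stays <= 32; these approach x as k grows, and every other convergent or intermediate fraction in range is farther away.
Largest k: floor((32 - q_1)/q_2) = floor((32 - 1)/4) = 7.
That gives (7*11 + 3)/(7*4 + 1) = 80/29.
Compare the errors: |x - 11/4| = |532*4 - 11*193|/(193*4) = 5/772, and |x - 80/29| = |532*29 - 80*193|/(193*29) = 12/5597.
Cross-multiplying, 12*772 = 9264 < 27985 = 5*5597, so 12/5597 is smaller: the intermediate fraction 80/29 is closer to x than 11/4.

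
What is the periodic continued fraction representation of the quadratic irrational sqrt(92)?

Write x_i = (sqrt(92) + m_i)/d_i with (m_0, d_0) = (0, 1). a_0 = floor(sqrt(92)) = 9, since 9^2 = 81 <= 92 < 100 = 10^2.
Iterate m_{i+1} = d_i*a_i - m_i, d_{i+1} = (92 - m_{i+1}^2)/d_i, a_{i+1} = floor((a_0 + m_{i+1})/d_{i+1}):
  m_1 = 1*9 - 0 = 9, d_1 = (92 - 9^2)/1 = 11/1 = 11, a_1 = floor((9 + 9)/11) = 1.
  m_2 = 11*1 - 9 = 2, d_2 = (92 - 2^2)/11 = 88/11 = 8, a_2 = floor((9 + 2)/8) = 1.
  m_3 = 8*1 - 2 = 6, d_3 = (92 - 6^2)/8 = 56/8 = 7, a_3 = floor((9 + 6)/7) = 2.
  m_4 = 7*2 - 6 = 8, d_4 = (92 - 8^2)/7 = 28/7 = 4, a_4 = floor((9 + 8)/4) = 4.
  m_5 = 4*4 - 8 = 8, d_5 = (92 - 8^2)/4 = 28/4 = 7, a_5 = floor((9 + 8)/7) = 2.
  m_6 = 7*2 - 8 = 6, d_6 = (92 - 6^2)/7 = 56/7 = 8, a_6 = floor((9 + 6)/8) = 1.
  m_7 = 8*1 - 6 = 2, d_7 = (92 - 2^2)/8 = 88/8 = 11, a_7 = floor((9 + 2)/11) = 1.
  m_8 = 11*1 - 2 = 9, d_8 = (92 - 9^2)/11 = 11/11 = 1, a_8 = floor((9 + 9)/1) = 18.
  m_9 = 1*18 - 9 = 9, d_9 = (92 - 9^2)/1 = 11/1 = 11: (m_9, d_9) = (m_1, d_1) = (9, 11), so from here the quotients repeat a_1, ..., a_8; the period length is 8.
Hence the expansion of sqrt(92) is a_0 = 9 followed by the repeating block 1, 1, 2, 4, 2, 1, 1, 18 (period 8).

[9; (1, 1, 2, 4, 2, 1, 1, 18)]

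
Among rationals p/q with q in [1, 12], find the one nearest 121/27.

9/2

Expand x = 121/27 as a continued fraction with the Euclidean algorithm:
  121 = 4*27 + 13, so a_0 = 4.
  27 = 2*13 + 1, so a_1 = 2.
  13 = 13*1 + 0, so a_2 = 13.
so x = [4; 2, 13].
Convergents (p_i = a_i*p_{i-1} + p_{i-2}, q_i = a_i*q_{i-1} + q_{i-2} with p_{-2}=0, p_{-1}=1, q_{-2}=1, q_{-1}=0), until the denominator exceeds 12:
  i=0: a_0=4, p_0 = 4*1 + 0 = 4, q_0 = 4*0 + 1 = 1.
  i=1: a_1=2, p_1 = 2*4 + 1 = 9, q_1 = 2*1 + 0 = 2.
  i=2: a_2=13, p_2 = 13*9 + 4 = 121, q_2 = 13*2 + 1 = 27.
q_2 = 27 > 12, so the last convergent with denominator <= 12 is p_1/q_1 = 9/2.
The closest fraction with denominator <= 12 is either p_1/q_1 or the intermediate fraction (k*p_1 + p_0)/(k*q_1 + q_0) with the largest k >= 1 whose denominator stays <= 12; these approach x as k grows, and every other convergent or intermediate fraction in range is farther away.
Largest k: floor((12 - q_0)/q_1) = floor((12 - 1)/2) = 5.
That gives (5*9 + 4)/(5*2 + 1) = 49/11.
Compare the errors: |x - 9/2| = |121*2 - 9*27|/(27*2) = 1/54, and |x - 49/11| = |121*11 - 49*27|/(27*11) = 8/297.
Cross-multiplying, 1*297 = 297 < 432 = 8*54, so 1/54 is smaller: the convergent 9/2 is closer to x than 49/11.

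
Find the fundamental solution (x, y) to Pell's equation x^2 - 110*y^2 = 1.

(x, y) = (21, 2)

First expand sqrt(110) as a continued fraction. With x_i = (sqrt(110) + m_i)/d_i and (m_0, d_0) = (0, 1): a_0 = floor(sqrt(110)) = 10, since 10^2 = 100 <= 110 < 121 = 11^2.
Iterate m_{i+1} = d_i*a_i - m_i, d_{i+1} = (110 - m_{i+1}^2)/d_i, a_{i+1} = floor((a_0 + m_{i+1})/d_{i+1}):
  m_1 = 1*10 - 0 = 10, d_1 = (110 - 10^2)/1 = 10/1 = 10, a_1 = floor((10 + 10)/10) = 2.
  m_2 = 10*2 - 10 = 10, d_2 = (110 - 10^2)/10 = 10/10 = 1, a_2 = floor((10 + 10)/1) = 20.
  m_3 = 1*20 - 10 = 10, d_3 = (110 - 10^2)/1 = 10/1 = 10: (m_3, d_3) = (m_1, d_1) = (10, 10), so from here the quotients repeat a_1, a_2; the period length is 2.
So sqrt(110) = [10; (2, 20)] with period length k = 2.
k is even, so the fundamental solution of x^2 - 110y^2 = 1 is (p_{k-1}, q_{k-1}) = (p_1, q_1); compute convergents through index 1.
Convergents (p_i = a_i*p_{i-1} + p_{i-2}, q_i = a_i*q_{i-1} + q_{i-2} with p_{-2}=0, p_{-1}=1, q_{-2}=1, q_{-1}=0):
  i=0: a_0=10, p_0 = 10*1 + 0 = 10, q_0 = 10*0 + 1 = 1.
  i=1: a_1=2, p_1 = 2*10 + 1 = 21, q_1 = 2*1 + 0 = 2.
Check: 21^2 - 110*2^2 = 441 - 440 = 1, so (x, y) = (21, 2) solves the equation, and by the theorem it is the least positive solution.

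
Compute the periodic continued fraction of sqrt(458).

Write x_i = (sqrt(458) + m_i)/d_i with (m_0, d_0) = (0, 1). a_0 = floor(sqrt(458)) = 21, since 21^2 = 441 <= 458 < 484 = 22^2.
Iterate m_{i+1} = d_i*a_i - m_i, d_{i+1} = (458 - m_{i+1}^2)/d_i, a_{i+1} = floor((a_0 + m_{i+1})/d_{i+1}):
  m_1 = 1*21 - 0 = 21, d_1 = (458 - 21^2)/1 = 17/1 = 17, a_1 = floor((21 + 21)/17) = 2.
  m_2 = 17*2 - 21 = 13, d_2 = (458 - 13^2)/17 = 289/17 = 17, a_2 = floor((21 + 13)/17) = 2.
  m_3 = 17*2 - 13 = 21, d_3 = (458 - 21^2)/17 = 17/17 = 1, a_3 = floor((21 + 21)/1) = 42.
  m_4 = 1*42 - 21 = 21, d_4 = (458 - 21^2)/1 = 17/1 = 17: (m_4, d_4) = (m_1, d_1) = (21, 17), so from here the quotients repeat a_1, ..., a_3; the period length is 3.
Hence the expansion of sqrt(458) is a_0 = 21 followed by the repeating block 2, 2, 42 (period 3).

[21; (2, 2, 42)]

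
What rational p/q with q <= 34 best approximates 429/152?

Expand x = 429/152 as a continued fraction with the Euclidean algorithm:
  429 = 2*152 + 125, so a_0 = 2.
  152 = 1*125 + 27, so a_1 = 1.
  125 = 4*27 + 17, so a_2 = 4.
  27 = 1*17 + 10, so a_3 = 1.
  17 = 1*10 + 7, so a_4 = 1.
  10 = 1*7 + 3, so a_5 = 1.
  7 = 2*3 + 1, so a_6 = 2.
  3 = 3*1 + 0, so a_7 = 3.
so x = [2; 1, 4, 1, 1, 1, 2, 3].
Convergents (p_i = a_i*p_{i-1} + p_{i-2}, q_i = a_i*q_{i-1} + q_{i-2} with p_{-2}=0, p_{-1}=1, q_{-2}=1, q_{-1}=0), until the denominator exceeds 34:
  i=0: a_0=2, p_0 = 2*1 + 0 = 2, q_0 = 2*0 + 1 = 1.
  i=1: a_1=1, p_1 = 1*2 + 1 = 3, q_1 = 1*1 + 0 = 1.
  i=2: a_2=4, p_2 = 4*3 + 2 = 14, q_2 = 4*1 + 1 = 5.
  i=3: a_3=1, p_3 = 1*14 + 3 = 17, q_3 = 1*5 + 1 = 6.
  i=4: a_4=1, p_4 = 1*17 + 14 = 31, q_4 = 1*6 + 5 = 11.
  i=5: a_5=1, p_5 = 1*31 + 17 = 48, q_5 = 1*11 + 6 = 17.
  i=6: a_6=2, p_6 = 2*48 + 31 = 127, q_6 = 2*17 + 11 = 45.
q_6 = 45 > 34, so the last convergent with denominator <= 34 is p_5/q_5 = 48/17.
The closest fraction with denominator <= 34 is either p_5/q_5 or the intermediate fraction (k*p_5 + p_4)/(k*q_5 + q_4) with the largest k >= 1 whose denominator stays <= 34; these approach x as k grows, and every other convergent or intermediate fraction in range is farther away.
Largest k: floor((34 - q_4)/q_5) = floor((34 - 11)/17) = 1.
That gives (1*48 + 31)/(1*17 + 11) = 79/28.
Compare the errors: |x - 48/17| = |429*17 - 48*152|/(152*17) = 3/2584, and |x - 79/28| = |429*28 - 79*152|/(152*28) = 4/4256.
Cross-multiplying, 4*2584 = 10336 < 12768 = 3*4256, so 4/4256 is smaller: the intermediate fraction 79/28 is closer to x than 48/17.

79/28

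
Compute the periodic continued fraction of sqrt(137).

Write x_i = (sqrt(137) + m_i)/d_i with (m_0, d_0) = (0, 1). a_0 = floor(sqrt(137)) = 11, since 11^2 = 121 <= 137 < 144 = 12^2.
Iterate m_{i+1} = d_i*a_i - m_i, d_{i+1} = (137 - m_{i+1}^2)/d_i, a_{i+1} = floor((a_0 + m_{i+1})/d_{i+1}):
  m_1 = 1*11 - 0 = 11, d_1 = (137 - 11^2)/1 = 16/1 = 16, a_1 = floor((11 + 11)/16) = 1.
  m_2 = 16*1 - 11 = 5, d_2 = (137 - 5^2)/16 = 112/16 = 7, a_2 = floor((11 + 5)/7) = 2.
  m_3 = 7*2 - 5 = 9, d_3 = (137 - 9^2)/7 = 56/7 = 8, a_3 = floor((11 + 9)/8) = 2.
  m_4 = 8*2 - 9 = 7, d_4 = (137 - 7^2)/8 = 88/8 = 11, a_4 = floor((11 + 7)/11) = 1.
  m_5 = 11*1 - 7 = 4, d_5 = (137 - 4^2)/11 = 121/11 = 11, a_5 = floor((11 + 4)/11) = 1.
  m_6 = 11*1 - 4 = 7, d_6 = (137 - 7^2)/11 = 88/11 = 8, a_6 = floor((11 + 7)/8) = 2.
  m_7 = 8*2 - 7 = 9, d_7 = (137 - 9^2)/8 = 56/8 = 7, a_7 = floor((11 + 9)/7) = 2.
  m_8 = 7*2 - 9 = 5, d_8 = (137 - 5^2)/7 = 112/7 = 16, a_8 = floor((11 + 5)/16) = 1.
  m_9 = 16*1 - 5 = 11, d_9 = (137 - 11^2)/16 = 16/16 = 1, a_9 = floor((11 + 11)/1) = 22.
  m_10 = 1*22 - 11 = 11, d_10 = (137 - 11^2)/1 = 16/1 = 16: (m_10, d_10) = (m_1, d_1) = (11, 16), so from here the quotients repeat a_1, ..., a_9; the period length is 9.
Hence the expansion of sqrt(137) is a_0 = 11 followed by the repeating block 1, 2, 2, 1, 1, 2, 2, 1, 22 (period 9).

[11; (1, 2, 2, 1, 1, 2, 2, 1, 22)]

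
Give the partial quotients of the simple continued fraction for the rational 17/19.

[0; 1, 8, 2]

Run the Euclidean algorithm on 17 and 19; the successive quotients are the partial quotients a_0, a_1, ... (each step inverts the fractional part left over by the previous one):
  17 = 0*19 + 17, so a_0 = 0.
  19 = 1*17 + 2, so a_1 = 1.
  17 = 8*2 + 1, so a_2 = 8.
  2 = 2*1 + 0, so a_3 = 2.
The remainder reaches 0 after 4 divisions, so the expansion has 4 partial quotients, read off in order.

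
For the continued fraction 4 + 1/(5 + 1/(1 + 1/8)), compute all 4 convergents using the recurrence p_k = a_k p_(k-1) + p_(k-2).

4/1, 21/5, 25/6, 221/53

Using the convergent recurrence p_i = a_i*p_{i-1} + p_{i-2}, q_i = a_i*q_{i-1} + q_{i-2} with p_{-2}=0, p_{-1}=1, q_{-2}=1, q_{-1}=0:
  i=0: a_0=4, p_0 = 4*1 + 0 = 4, q_0 = 4*0 + 1 = 1.
  i=1: a_1=5, p_1 = 5*4 + 1 = 21, q_1 = 5*1 + 0 = 5.
  i=2: a_2=1, p_2 = 1*21 + 4 = 25, q_2 = 1*5 + 1 = 6.
  i=3: a_3=8, p_3 = 8*25 + 21 = 221, q_3 = 8*6 + 5 = 53.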